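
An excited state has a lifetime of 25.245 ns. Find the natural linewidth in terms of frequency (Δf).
3.152 MHz

Using the energy-time uncertainty principle and E = hf:
ΔEΔt ≥ ℏ/2
hΔf·Δt ≥ ℏ/2

The minimum frequency uncertainty is:
Δf = ℏ/(2hτ) = 1/(4πτ)
Δf = 1/(4π × 2.525e-08 s)
Δf = 3.152e+06 Hz = 3.152 MHz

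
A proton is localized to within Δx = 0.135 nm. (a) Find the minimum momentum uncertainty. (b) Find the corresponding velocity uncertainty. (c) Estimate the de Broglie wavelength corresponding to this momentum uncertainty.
(a) Δp_min = 3.906 × 10^-25 kg·m/s
(b) Δv_min = 233.515 m/s
(c) λ_dB = 1.696 nm

Step-by-step:

(a) From the uncertainty principle:
Δp_min = ℏ/(2Δx) = (1.055e-34 J·s)/(2 × 1.350e-10 m) = 3.906e-25 kg·m/s

(b) The velocity uncertainty:
Δv = Δp/m = (3.906e-25 kg·m/s)/(1.673e-27 kg) = 2.335e+02 m/s = 233.515 m/s

(c) The de Broglie wavelength for this momentum:
λ = h/p = (6.626e-34 J·s)/(3.906e-25 kg·m/s) = 1.696e-09 m = 1.696 nm

Note: The de Broglie wavelength is comparable to the localization size, as expected from wave-particle duality.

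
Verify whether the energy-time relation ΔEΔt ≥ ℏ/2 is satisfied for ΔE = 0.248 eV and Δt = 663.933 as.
No, it violates the uncertainty relation.

Calculate the product ΔEΔt:
ΔE = 0.248 eV = 3.973e-20 J
ΔEΔt = (3.973e-20 J) × (6.639e-16 s)
ΔEΔt = 2.638e-35 J·s

Compare to the minimum allowed value ℏ/2:
ℏ/2 = 5.273e-35 J·s

Since ΔEΔt = 2.638e-35 J·s < 5.273e-35 J·s = ℏ/2,
this violates the uncertainty relation.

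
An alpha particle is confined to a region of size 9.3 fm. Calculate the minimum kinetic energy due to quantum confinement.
15.098 keV

Using the uncertainty principle:

1. Position uncertainty: Δx ≈ 9.300e-15 m
2. Minimum momentum uncertainty: Δp = ℏ/(2Δx) = 5.670e-21 kg·m/s
3. Minimum kinetic energy:
   KE = (Δp)²/(2m) = (5.670e-21)²/(2 × 6.645e-27 kg)
   KE = 2.419e-15 J = 15.098 keV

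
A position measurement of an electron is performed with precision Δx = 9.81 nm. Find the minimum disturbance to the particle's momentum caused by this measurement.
5.375 × 10^-27 kg·m/s

The uncertainty principle implies that measuring position disturbs momentum:
ΔxΔp ≥ ℏ/2

When we measure position with precision Δx, we necessarily introduce a momentum uncertainty:
Δp ≥ ℏ/(2Δx)
Δp_min = (1.055e-34 J·s) / (2 × 9.810e-09 m)
Δp_min = 5.375e-27 kg·m/s

The more precisely we measure position, the greater the momentum disturbance.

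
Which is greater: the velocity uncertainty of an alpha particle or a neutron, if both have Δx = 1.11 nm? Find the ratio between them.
The neutron has the larger minimum velocity uncertainty, by a ratio of 4.0.

For both particles, Δp_min = ℏ/(2Δx) = 4.750e-26 kg·m/s (same for both).

The velocity uncertainty is Δv = Δp/m:
- alpha particle: Δv = 4.750e-26 / 6.645e-27 = 7.149e+00 m/s = 7.149 m/s
- neutron: Δv = 4.750e-26 / 1.675e-27 = 2.836e+01 m/s = 28.361 m/s

Ratio: 2.836e+01 / 7.149e+00 = 4.0

The lighter particle has larger velocity uncertainty because Δv ∝ 1/m.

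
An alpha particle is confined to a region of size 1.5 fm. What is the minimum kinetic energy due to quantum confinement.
580.359 keV

Using the uncertainty principle:

1. Position uncertainty: Δx ≈ 1.500e-15 m
2. Minimum momentum uncertainty: Δp = ℏ/(2Δx) = 3.515e-20 kg·m/s
3. Minimum kinetic energy:
   KE = (Δp)²/(2m) = (3.515e-20)²/(2 × 6.645e-27 kg)
   KE = 9.298e-14 J = 580.359 keV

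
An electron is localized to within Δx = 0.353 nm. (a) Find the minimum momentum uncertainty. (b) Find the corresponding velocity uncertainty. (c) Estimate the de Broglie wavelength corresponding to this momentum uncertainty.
(a) Δp_min = 1.494 × 10^-25 kg·m/s
(b) Δv_min = 163.977 km/s
(c) λ_dB = 4.436 nm

Step-by-step:

(a) From the uncertainty principle:
Δp_min = ℏ/(2Δx) = (1.055e-34 J·s)/(2 × 3.530e-10 m) = 1.494e-25 kg·m/s

(b) The velocity uncertainty:
Δv = Δp/m = (1.494e-25 kg·m/s)/(9.109e-31 kg) = 1.640e+05 m/s = 163.977 km/s

(c) The de Broglie wavelength for this momentum:
λ = h/p = (6.626e-34 J·s)/(1.494e-25 kg·m/s) = 4.436e-09 m = 4.436 nm

Note: The de Broglie wavelength is comparable to the localization size, as expected from wave-particle duality.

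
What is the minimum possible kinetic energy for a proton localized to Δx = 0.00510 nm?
199.441 meV

Localizing a particle requires giving it sufficient momentum uncertainty:

1. From uncertainty principle: Δp ≥ ℏ/(2Δx)
   Δp_min = (1.055e-34 J·s) / (2 × 5.100e-12 m)
   Δp_min = 1.034e-23 kg·m/s

2. This momentum uncertainty corresponds to kinetic energy:
   KE ≈ (Δp)²/(2m) = (1.034e-23)²/(2 × 1.673e-27 kg)
   KE = 3.195e-20 J = 199.441 meV

Tighter localization requires more energy.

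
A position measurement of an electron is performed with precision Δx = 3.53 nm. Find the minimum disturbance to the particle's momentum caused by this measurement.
1.494 × 10^-26 kg·m/s

The uncertainty principle implies that measuring position disturbs momentum:
ΔxΔp ≥ ℏ/2

When we measure position with precision Δx, we necessarily introduce a momentum uncertainty:
Δp ≥ ℏ/(2Δx)
Δp_min = (1.055e-34 J·s) / (2 × 3.530e-09 m)
Δp_min = 1.494e-26 kg·m/s

The more precisely we measure position, the greater the momentum disturbance.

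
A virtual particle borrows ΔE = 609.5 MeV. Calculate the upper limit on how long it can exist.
5.400 × 10^-25 s

Using the energy-time uncertainty principle:
ΔEΔt ≥ ℏ/2

For a virtual particle borrowing energy ΔE, the maximum lifetime is:
Δt_max = ℏ/(2ΔE)

Converting energy:
ΔE = 609.5 MeV = 9.765e-11 J

Δt_max = (1.055e-34 J·s) / (2 × 9.765e-11 J)
Δt_max = 5.400e-25 s = 5.400 × 10^-25 s

Virtual particles with higher borrowed energy exist for shorter times.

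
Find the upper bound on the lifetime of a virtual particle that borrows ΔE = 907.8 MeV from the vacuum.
3.625 × 10^-25 s

Using the energy-time uncertainty principle:
ΔEΔt ≥ ℏ/2

For a virtual particle borrowing energy ΔE, the maximum lifetime is:
Δt_max = ℏ/(2ΔE)

Converting energy:
ΔE = 907.8 MeV = 1.454e-10 J

Δt_max = (1.055e-34 J·s) / (2 × 1.454e-10 J)
Δt_max = 3.625e-25 s = 3.625 × 10^-25 s

Virtual particles with higher borrowed energy exist for shorter times.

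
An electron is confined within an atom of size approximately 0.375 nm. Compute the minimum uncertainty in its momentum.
1.406 × 10^-25 kg·m/s

Using the Heisenberg uncertainty principle:
ΔxΔp ≥ ℏ/2

With Δx ≈ L = 3.750e-10 m (the confinement size):
Δp_min = ℏ/(2Δx)
Δp_min = (1.055e-34 J·s) / (2 × 3.750e-10 m)
Δp_min = 1.406e-25 kg·m/s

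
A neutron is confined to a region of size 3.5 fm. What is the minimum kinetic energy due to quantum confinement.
422.883 keV

Using the uncertainty principle:

1. Position uncertainty: Δx ≈ 3.500e-15 m
2. Minimum momentum uncertainty: Δp = ℏ/(2Δx) = 1.507e-20 kg·m/s
3. Minimum kinetic energy:
   KE = (Δp)²/(2m) = (1.507e-20)²/(2 × 1.675e-27 kg)
   KE = 6.775e-14 J = 422.883 keV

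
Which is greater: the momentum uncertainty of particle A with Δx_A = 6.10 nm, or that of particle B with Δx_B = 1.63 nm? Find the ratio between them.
Particle B has the larger minimum momentum uncertainty, by a factor of 3.74.

For each particle, the minimum momentum uncertainty is Δp_min = ℏ/(2Δx):

Particle A: Δp_A = ℏ/(2×6.100e-09 m) = 8.644e-27 kg·m/s
Particle B: Δp_B = ℏ/(2×1.630e-09 m) = 3.235e-26 kg·m/s

Ratio: Δp_B/Δp_A = 3.74

Since Δp_min ∝ 1/Δx, the particle with smaller position uncertainty (B) has larger momentum uncertainty.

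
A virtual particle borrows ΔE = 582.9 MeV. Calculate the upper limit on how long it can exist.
5.646 × 10^-25 s

Using the energy-time uncertainty principle:
ΔEΔt ≥ ℏ/2

For a virtual particle borrowing energy ΔE, the maximum lifetime is:
Δt_max = ℏ/(2ΔE)

Converting energy:
ΔE = 582.9 MeV = 9.339e-11 J

Δt_max = (1.055e-34 J·s) / (2 × 9.339e-11 J)
Δt_max = 5.646e-25 s = 5.646 × 10^-25 s

Virtual particles with higher borrowed energy exist for shorter times.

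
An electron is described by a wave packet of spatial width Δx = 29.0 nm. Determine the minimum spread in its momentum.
1.818 × 10^-27 kg·m/s

For a wave packet, the spatial width Δx and momentum spread Δp are related by the uncertainty principle:
ΔxΔp ≥ ℏ/2

The minimum momentum spread is:
Δp_min = ℏ/(2Δx)
Δp_min = (1.055e-34 J·s) / (2 × 2.900e-08 m)
Δp_min = 1.818e-27 kg·m/s

A wave packet cannot have both a well-defined position and well-defined momentum.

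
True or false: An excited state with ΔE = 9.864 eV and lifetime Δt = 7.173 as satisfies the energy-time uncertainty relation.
No, it violates the uncertainty relation.

Calculate the product ΔEΔt:
ΔE = 9.864 eV = 1.580e-18 J
ΔEΔt = (1.580e-18 J) × (7.173e-18 s)
ΔEΔt = 1.134e-35 J·s

Compare to the minimum allowed value ℏ/2:
ℏ/2 = 5.273e-35 J·s

Since ΔEΔt = 1.134e-35 J·s < 5.273e-35 J·s = ℏ/2,
this violates the uncertainty relation.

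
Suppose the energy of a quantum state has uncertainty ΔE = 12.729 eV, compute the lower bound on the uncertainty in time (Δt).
25.855 as

Using the energy-time uncertainty principle:
ΔEΔt ≥ ℏ/2

The minimum uncertainty in time is:
Δt_min = ℏ/(2ΔE)
Δt_min = (1.055e-34 J·s) / (2 × 2.039e-18 J)
Δt_min = 2.585e-17 s = 25.855 as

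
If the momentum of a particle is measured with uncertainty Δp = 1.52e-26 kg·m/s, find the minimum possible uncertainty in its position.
3.469 nm

Using the Heisenberg uncertainty principle:
ΔxΔp ≥ ℏ/2

The minimum uncertainty in position is:
Δx_min = ℏ/(2Δp)
Δx_min = (1.055e-34 J·s) / (2 × 1.520e-26 kg·m/s)
Δx_min = 3.469e-09 m = 3.469 nm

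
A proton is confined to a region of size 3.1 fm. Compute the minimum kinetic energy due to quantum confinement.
539.797 keV

Using the uncertainty principle:

1. Position uncertainty: Δx ≈ 3.100e-15 m
2. Minimum momentum uncertainty: Δp = ℏ/(2Δx) = 1.701e-20 kg·m/s
3. Minimum kinetic energy:
   KE = (Δp)²/(2m) = (1.701e-20)²/(2 × 1.673e-27 kg)
   KE = 8.649e-14 J = 539.797 keV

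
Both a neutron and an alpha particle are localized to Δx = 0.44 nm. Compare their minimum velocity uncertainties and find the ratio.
The neutron has the larger minimum velocity uncertainty, by a ratio of 4.0.

For both particles, Δp_min = ℏ/(2Δx) = 1.198e-25 kg·m/s (same for both).

The velocity uncertainty is Δv = Δp/m:
- neutron: Δv = 1.198e-25 / 1.675e-27 = 7.155e+01 m/s = 71.548 m/s
- alpha particle: Δv = 1.198e-25 / 6.645e-27 = 1.804e+01 m/s = 18.035 m/s

Ratio: 7.155e+01 / 1.804e+01 = 4.0

The lighter particle has larger velocity uncertainty because Δv ∝ 1/m.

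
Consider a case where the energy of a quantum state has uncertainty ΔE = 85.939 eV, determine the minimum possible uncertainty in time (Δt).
3.830 as

Using the energy-time uncertainty principle:
ΔEΔt ≥ ℏ/2

The minimum uncertainty in time is:
Δt_min = ℏ/(2ΔE)
Δt_min = (1.055e-34 J·s) / (2 × 1.377e-17 J)
Δt_min = 3.830e-18 s = 3.830 as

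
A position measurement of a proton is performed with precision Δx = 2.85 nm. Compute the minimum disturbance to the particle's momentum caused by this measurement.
1.850 × 10^-26 kg·m/s

The uncertainty principle implies that measuring position disturbs momentum:
ΔxΔp ≥ ℏ/2

When we measure position with precision Δx, we necessarily introduce a momentum uncertainty:
Δp ≥ ℏ/(2Δx)
Δp_min = (1.055e-34 J·s) / (2 × 2.850e-09 m)
Δp_min = 1.850e-26 kg·m/s

The more precisely we measure position, the greater the momentum disturbance.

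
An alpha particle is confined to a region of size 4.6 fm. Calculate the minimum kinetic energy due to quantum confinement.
61.711 keV

Using the uncertainty principle:

1. Position uncertainty: Δx ≈ 4.600e-15 m
2. Minimum momentum uncertainty: Δp = ℏ/(2Δx) = 1.146e-20 kg·m/s
3. Minimum kinetic energy:
   KE = (Δp)²/(2m) = (1.146e-20)²/(2 × 6.645e-27 kg)
   KE = 9.887e-15 J = 61.711 keV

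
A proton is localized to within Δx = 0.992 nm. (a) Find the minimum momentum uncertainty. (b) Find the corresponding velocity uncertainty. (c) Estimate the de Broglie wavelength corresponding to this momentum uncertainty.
(a) Δp_min = 5.315 × 10^-26 kg·m/s
(b) Δv_min = 31.779 m/s
(c) λ_dB = 12.466 nm

Step-by-step:

(a) From the uncertainty principle:
Δp_min = ℏ/(2Δx) = (1.055e-34 J·s)/(2 × 9.920e-10 m) = 5.315e-26 kg·m/s

(b) The velocity uncertainty:
Δv = Δp/m = (5.315e-26 kg·m/s)/(1.673e-27 kg) = 3.178e+01 m/s = 31.779 m/s

(c) The de Broglie wavelength for this momentum:
λ = h/p = (6.626e-34 J·s)/(5.315e-26 kg·m/s) = 1.247e-08 m = 12.466 nm

Note: The de Broglie wavelength is comparable to the localization size, as expected from wave-particle duality.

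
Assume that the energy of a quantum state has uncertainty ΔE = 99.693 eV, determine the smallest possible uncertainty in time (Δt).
3.301 as

Using the energy-time uncertainty principle:
ΔEΔt ≥ ℏ/2

The minimum uncertainty in time is:
Δt_min = ℏ/(2ΔE)
Δt_min = (1.055e-34 J·s) / (2 × 1.597e-17 J)
Δt_min = 3.301e-18 s = 3.301 as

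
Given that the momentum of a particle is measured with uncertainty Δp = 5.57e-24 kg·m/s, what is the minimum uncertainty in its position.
9.467 pm

Using the Heisenberg uncertainty principle:
ΔxΔp ≥ ℏ/2

The minimum uncertainty in position is:
Δx_min = ℏ/(2Δp)
Δx_min = (1.055e-34 J·s) / (2 × 5.570e-24 kg·m/s)
Δx_min = 9.467e-12 m = 9.467 pm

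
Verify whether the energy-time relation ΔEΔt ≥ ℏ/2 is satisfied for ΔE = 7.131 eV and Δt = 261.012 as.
Yes, it satisfies the uncertainty relation.

Calculate the product ΔEΔt:
ΔE = 7.131 eV = 1.143e-18 J
ΔEΔt = (1.143e-18 J) × (2.610e-16 s)
ΔEΔt = 2.982e-34 J·s

Compare to the minimum allowed value ℏ/2:
ℏ/2 = 5.273e-35 J·s

Since ΔEΔt = 2.982e-34 J·s ≥ 5.273e-35 J·s = ℏ/2,
this satisfies the uncertainty relation.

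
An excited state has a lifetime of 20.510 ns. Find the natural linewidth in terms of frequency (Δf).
3.880 MHz

Using the energy-time uncertainty principle and E = hf:
ΔEΔt ≥ ℏ/2
hΔf·Δt ≥ ℏ/2

The minimum frequency uncertainty is:
Δf = ℏ/(2hτ) = 1/(4πτ)
Δf = 1/(4π × 2.051e-08 s)
Δf = 3.880e+06 Hz = 3.880 MHz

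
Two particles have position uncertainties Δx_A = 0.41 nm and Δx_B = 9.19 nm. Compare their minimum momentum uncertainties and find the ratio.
Particle A has the larger minimum momentum uncertainty, by a factor of 22.41.

For each particle, the minimum momentum uncertainty is Δp_min = ℏ/(2Δx):

Particle A: Δp_A = ℏ/(2×4.100e-10 m) = 1.286e-25 kg·m/s
Particle B: Δp_B = ℏ/(2×9.190e-09 m) = 5.738e-27 kg·m/s

Ratio: Δp_A/Δp_B = 22.41

Since Δp_min ∝ 1/Δx, the particle with smaller position uncertainty (A) has larger momentum uncertainty.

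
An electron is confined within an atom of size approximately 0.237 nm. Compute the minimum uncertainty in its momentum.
2.225 × 10^-25 kg·m/s

Using the Heisenberg uncertainty principle:
ΔxΔp ≥ ℏ/2

With Δx ≈ L = 2.370e-10 m (the confinement size):
Δp_min = ℏ/(2Δx)
Δp_min = (1.055e-34 J·s) / (2 × 2.370e-10 m)
Δp_min = 2.225e-25 kg·m/s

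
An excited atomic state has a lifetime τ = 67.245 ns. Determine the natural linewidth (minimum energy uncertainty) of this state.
4.894 neV

Using the energy-time uncertainty principle:
ΔEΔt ≥ ℏ/2

The lifetime τ represents the time uncertainty Δt.
The natural linewidth (minimum energy uncertainty) is:

ΔE = ℏ/(2τ)
ΔE = (1.055e-34 J·s) / (2 × 6.725e-08 s)
ΔE = 7.841e-28 J = 4.894 neV

This natural linewidth limits the precision of spectroscopic measurements.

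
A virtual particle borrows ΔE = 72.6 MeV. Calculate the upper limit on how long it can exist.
4.533 ys

Using the energy-time uncertainty principle:
ΔEΔt ≥ ℏ/2

For a virtual particle borrowing energy ΔE, the maximum lifetime is:
Δt_max = ℏ/(2ΔE)

Converting energy:
ΔE = 72.6 MeV = 1.163e-11 J

Δt_max = (1.055e-34 J·s) / (2 × 1.163e-11 J)
Δt_max = 4.533e-24 s = 4.533 ys

Virtual particles with higher borrowed energy exist for shorter times.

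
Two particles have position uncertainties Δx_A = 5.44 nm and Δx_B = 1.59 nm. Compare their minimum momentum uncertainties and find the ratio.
Particle B has the larger minimum momentum uncertainty, by a factor of 3.42.

For each particle, the minimum momentum uncertainty is Δp_min = ℏ/(2Δx):

Particle A: Δp_A = ℏ/(2×5.440e-09 m) = 9.693e-27 kg·m/s
Particle B: Δp_B = ℏ/(2×1.590e-09 m) = 3.316e-26 kg·m/s

Ratio: Δp_B/Δp_A = 3.42

Since Δp_min ∝ 1/Δx, the particle with smaller position uncertainty (B) has larger momentum uncertainty.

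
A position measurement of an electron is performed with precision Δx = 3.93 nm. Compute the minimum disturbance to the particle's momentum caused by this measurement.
1.342 × 10^-26 kg·m/s

The uncertainty principle implies that measuring position disturbs momentum:
ΔxΔp ≥ ℏ/2

When we measure position with precision Δx, we necessarily introduce a momentum uncertainty:
Δp ≥ ℏ/(2Δx)
Δp_min = (1.055e-34 J·s) / (2 × 3.930e-09 m)
Δp_min = 1.342e-26 kg·m/s

The more precisely we measure position, the greater the momentum disturbance.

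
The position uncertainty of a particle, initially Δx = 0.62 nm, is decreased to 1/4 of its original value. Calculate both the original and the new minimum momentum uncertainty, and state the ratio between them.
Original Δp_min = 8.505 × 10^-26 kg·m/s; new Δp'_min = 3.402 × 10^-25 kg·m/s; ratio Δp'_min/Δp_min = 4.

From the uncertainty principle ΔxΔp ≥ ℏ/2, the minimum momentum uncertainty is Δp_min = ℏ/(2Δx).

Original (Δx = 0.62 nm = 6.200e-10 m):
Δp_min = (1.055e-34 J·s)/(2 × 6.200e-10 m) = 8.505e-26 kg·m/s

When Δx → (1/4)Δx:
Δp'_min = ℏ/(2 × (1/4)Δx) = 4 × ℏ/(2Δx) = 4 × Δp_min
Δp'_min = 4 × 8.505e-26 kg·m/s = 3.402e-25 kg·m/s

Since Δp_min ∝ 1/Δx, when Δx is decreased to 1/4 of its original value, Δp_min increases to 4 times its original value.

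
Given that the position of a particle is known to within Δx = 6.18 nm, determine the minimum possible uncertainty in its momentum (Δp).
8.532 × 10^-27 kg·m/s

Using the Heisenberg uncertainty principle:
ΔxΔp ≥ ℏ/2

The minimum uncertainty in momentum is:
Δp_min = ℏ/(2Δx)
Δp_min = (1.055e-34 J·s) / (2 × 6.180e-09 m)
Δp_min = 8.532e-27 kg·m/s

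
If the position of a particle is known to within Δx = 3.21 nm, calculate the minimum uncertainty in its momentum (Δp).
1.643 × 10^-26 kg·m/s

Using the Heisenberg uncertainty principle:
ΔxΔp ≥ ℏ/2

The minimum uncertainty in momentum is:
Δp_min = ℏ/(2Δx)
Δp_min = (1.055e-34 J·s) / (2 × 3.210e-09 m)
Δp_min = 1.643e-26 kg·m/s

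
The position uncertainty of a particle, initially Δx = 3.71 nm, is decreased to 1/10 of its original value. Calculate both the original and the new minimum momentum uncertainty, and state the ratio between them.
Original Δp_min = 1.421 × 10^-26 kg·m/s; new Δp'_min = 1.421 × 10^-25 kg·m/s; ratio Δp'_min/Δp_min = 10.

From the uncertainty principle ΔxΔp ≥ ℏ/2, the minimum momentum uncertainty is Δp_min = ℏ/(2Δx).

Original (Δx = 3.71 nm = 3.710e-09 m):
Δp_min = (1.055e-34 J·s)/(2 × 3.710e-09 m) = 1.421e-26 kg·m/s

When Δx → (1/10)Δx:
Δp'_min = ℏ/(2 × (1/10)Δx) = 10 × ℏ/(2Δx) = 10 × Δp_min
Δp'_min = 10 × 1.421e-26 kg·m/s = 1.421e-25 kg·m/s

Since Δp_min ∝ 1/Δx, when Δx is decreased to 1/10 of its original value, Δp_min increases to 10 times its original value.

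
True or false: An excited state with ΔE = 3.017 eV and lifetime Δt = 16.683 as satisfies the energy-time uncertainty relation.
No, it violates the uncertainty relation.

Calculate the product ΔEΔt:
ΔE = 3.017 eV = 4.834e-19 J
ΔEΔt = (4.834e-19 J) × (1.668e-17 s)
ΔEΔt = 8.064e-36 J·s

Compare to the minimum allowed value ℏ/2:
ℏ/2 = 5.273e-35 J·s

Since ΔEΔt = 8.064e-36 J·s < 5.273e-35 J·s = ℏ/2,
this violates the uncertainty relation.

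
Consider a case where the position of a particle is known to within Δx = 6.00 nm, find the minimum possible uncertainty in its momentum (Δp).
8.788 × 10^-27 kg·m/s

Using the Heisenberg uncertainty principle:
ΔxΔp ≥ ℏ/2

The minimum uncertainty in momentum is:
Δp_min = ℏ/(2Δx)
Δp_min = (1.055e-34 J·s) / (2 × 6.000e-09 m)
Δp_min = 8.788e-27 kg·m/s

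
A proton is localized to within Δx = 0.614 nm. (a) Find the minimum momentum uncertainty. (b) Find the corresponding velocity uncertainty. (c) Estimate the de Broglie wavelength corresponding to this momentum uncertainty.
(a) Δp_min = 8.588 × 10^-26 kg·m/s
(b) Δv_min = 51.343 m/s
(c) λ_dB = 7.716 nm

Step-by-step:

(a) From the uncertainty principle:
Δp_min = ℏ/(2Δx) = (1.055e-34 J·s)/(2 × 6.140e-10 m) = 8.588e-26 kg·m/s

(b) The velocity uncertainty:
Δv = Δp/m = (8.588e-26 kg·m/s)/(1.673e-27 kg) = 5.134e+01 m/s = 51.343 m/s

(c) The de Broglie wavelength for this momentum:
λ = h/p = (6.626e-34 J·s)/(8.588e-26 kg·m/s) = 7.716e-09 m = 7.716 nm

Note: The de Broglie wavelength is comparable to the localization size, as expected from wave-particle duality.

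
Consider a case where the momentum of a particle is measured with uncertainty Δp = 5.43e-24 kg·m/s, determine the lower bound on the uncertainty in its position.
9.711 pm

Using the Heisenberg uncertainty principle:
ΔxΔp ≥ ℏ/2

The minimum uncertainty in position is:
Δx_min = ℏ/(2Δp)
Δx_min = (1.055e-34 J·s) / (2 × 5.430e-24 kg·m/s)
Δx_min = 9.711e-12 m = 9.711 pm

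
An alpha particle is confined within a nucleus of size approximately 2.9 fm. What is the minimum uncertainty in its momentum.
1.818 × 10^-20 kg·m/s

Using the Heisenberg uncertainty principle:
ΔxΔp ≥ ℏ/2

With Δx ≈ L = 2.900e-15 m (the confinement size):
Δp_min = ℏ/(2Δx)
Δp_min = (1.055e-34 J·s) / (2 × 2.900e-15 m)
Δp_min = 1.818e-20 kg·m/s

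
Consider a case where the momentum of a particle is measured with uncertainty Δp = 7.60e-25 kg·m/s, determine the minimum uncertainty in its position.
69.380 pm

Using the Heisenberg uncertainty principle:
ΔxΔp ≥ ℏ/2

The minimum uncertainty in position is:
Δx_min = ℏ/(2Δp)
Δx_min = (1.055e-34 J·s) / (2 × 7.600e-25 kg·m/s)
Δx_min = 6.938e-11 m = 69.380 pm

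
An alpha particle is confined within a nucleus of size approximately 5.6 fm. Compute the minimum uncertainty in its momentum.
9.416 × 10^-21 kg·m/s

Using the Heisenberg uncertainty principle:
ΔxΔp ≥ ℏ/2

With Δx ≈ L = 5.600e-15 m (the confinement size):
Δp_min = ℏ/(2Δx)
Δp_min = (1.055e-34 J·s) / (2 × 5.600e-15 m)
Δp_min = 9.416e-21 kg·m/s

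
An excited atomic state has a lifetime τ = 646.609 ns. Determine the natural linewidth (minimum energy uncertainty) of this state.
508.972 peV

Using the energy-time uncertainty principle:
ΔEΔt ≥ ℏ/2

The lifetime τ represents the time uncertainty Δt.
The natural linewidth (minimum energy uncertainty) is:

ΔE = ℏ/(2τ)
ΔE = (1.055e-34 J·s) / (2 × 6.466e-07 s)
ΔE = 8.155e-29 J = 508.972 peV

This natural linewidth limits the precision of spectroscopic measurements.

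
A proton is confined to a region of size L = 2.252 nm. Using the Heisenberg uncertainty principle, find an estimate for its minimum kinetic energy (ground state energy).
1.023 μeV

Using the uncertainty principle to estimate ground state energy:

1. The position uncertainty is approximately the confinement size:
   Δx ≈ L = 2.252e-09 m

2. From ΔxΔp ≥ ℏ/2, the minimum momentum uncertainty is:
   Δp ≈ ℏ/(2L) = 2.341e-26 kg·m/s

3. The kinetic energy is approximately:
   KE ≈ (Δp)²/(2m) = (2.341e-26)²/(2 × 1.673e-27 kg)
   KE ≈ 1.639e-25 J = 1.023 μeV

This is an order-of-magnitude estimate of the ground state energy.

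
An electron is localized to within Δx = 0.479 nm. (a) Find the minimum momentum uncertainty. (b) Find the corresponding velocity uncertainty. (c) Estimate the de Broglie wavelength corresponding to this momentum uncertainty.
(a) Δp_min = 1.101 × 10^-25 kg·m/s
(b) Δv_min = 120.843 km/s
(c) λ_dB = 6.019 nm

Step-by-step:

(a) From the uncertainty principle:
Δp_min = ℏ/(2Δx) = (1.055e-34 J·s)/(2 × 4.790e-10 m) = 1.101e-25 kg·m/s

(b) The velocity uncertainty:
Δv = Δp/m = (1.101e-25 kg·m/s)/(9.109e-31 kg) = 1.208e+05 m/s = 120.843 km/s

(c) The de Broglie wavelength for this momentum:
λ = h/p = (6.626e-34 J·s)/(1.101e-25 kg·m/s) = 6.019e-09 m = 6.019 nm

Note: The de Broglie wavelength is comparable to the localization size, as expected from wave-particle duality.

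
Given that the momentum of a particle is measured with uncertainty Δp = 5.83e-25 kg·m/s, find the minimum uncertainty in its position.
90.444 pm

Using the Heisenberg uncertainty principle:
ΔxΔp ≥ ℏ/2

The minimum uncertainty in position is:
Δx_min = ℏ/(2Δp)
Δx_min = (1.055e-34 J·s) / (2 × 5.830e-25 kg·m/s)
Δx_min = 9.044e-11 m = 90.444 pm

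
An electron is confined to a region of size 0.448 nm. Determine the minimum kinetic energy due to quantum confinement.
47.458 meV

Using the uncertainty principle:

1. Position uncertainty: Δx ≈ 4.480e-10 m
2. Minimum momentum uncertainty: Δp = ℏ/(2Δx) = 1.177e-25 kg·m/s
3. Minimum kinetic energy:
   KE = (Δp)²/(2m) = (1.177e-25)²/(2 × 9.109e-31 kg)
   KE = 7.604e-21 J = 47.458 meV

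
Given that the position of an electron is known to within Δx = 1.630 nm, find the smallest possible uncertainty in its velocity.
35.512 km/s

Using the Heisenberg uncertainty principle and Δp = mΔv:
ΔxΔp ≥ ℏ/2
Δx(mΔv) ≥ ℏ/2

The minimum uncertainty in velocity is:
Δv_min = ℏ/(2mΔx)
Δv_min = (1.055e-34 J·s) / (2 × 9.109e-31 kg × 1.630e-09 m)
Δv_min = 3.551e+04 m/s = 35.512 km/s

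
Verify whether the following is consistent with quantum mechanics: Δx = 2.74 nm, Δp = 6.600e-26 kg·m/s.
Yes, it satisfies the uncertainty principle.

Calculate the product ΔxΔp:
ΔxΔp = (2.740e-09 m) × (6.600e-26 kg·m/s)
ΔxΔp = 1.808e-34 J·s

Compare to the minimum allowed value ℏ/2:
ℏ/2 = 5.273e-35 J·s

Since ΔxΔp = 1.808e-34 J·s ≥ 5.273e-35 J·s = ℏ/2,
the measurement satisfies the uncertainty principle.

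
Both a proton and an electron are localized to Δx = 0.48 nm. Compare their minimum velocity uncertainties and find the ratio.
The electron has the larger minimum velocity uncertainty, by a ratio of 1836.2.

For both particles, Δp_min = ℏ/(2Δx) = 1.099e-25 kg·m/s (same for both).

The velocity uncertainty is Δv = Δp/m:
- proton: Δv = 1.099e-25 / 1.673e-27 = 6.568e+01 m/s = 65.676 m/s
- electron: Δv = 1.099e-25 / 9.109e-31 = 1.206e+05 m/s = 120.591 km/s

Ratio: 1.206e+05 / 6.568e+01 = 1836.2

The lighter particle has larger velocity uncertainty because Δv ∝ 1/m.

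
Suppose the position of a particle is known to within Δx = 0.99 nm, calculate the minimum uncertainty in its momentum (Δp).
5.326 × 10^-26 kg·m/s

Using the Heisenberg uncertainty principle:
ΔxΔp ≥ ℏ/2

The minimum uncertainty in momentum is:
Δp_min = ℏ/(2Δx)
Δp_min = (1.055e-34 J·s) / (2 × 9.900e-10 m)
Δp_min = 5.326e-26 kg·m/s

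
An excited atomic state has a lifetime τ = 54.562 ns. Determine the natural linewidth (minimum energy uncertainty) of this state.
6.032 neV

Using the energy-time uncertainty principle:
ΔEΔt ≥ ℏ/2

The lifetime τ represents the time uncertainty Δt.
The natural linewidth (minimum energy uncertainty) is:

ΔE = ℏ/(2τ)
ΔE = (1.055e-34 J·s) / (2 × 5.456e-08 s)
ΔE = 9.664e-28 J = 6.032 neV

This natural linewidth limits the precision of spectroscopic measurements.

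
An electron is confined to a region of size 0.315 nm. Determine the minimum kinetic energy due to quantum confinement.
95.994 meV

Using the uncertainty principle:

1. Position uncertainty: Δx ≈ 3.150e-10 m
2. Minimum momentum uncertainty: Δp = ℏ/(2Δx) = 1.674e-25 kg·m/s
3. Minimum kinetic energy:
   KE = (Δp)²/(2m) = (1.674e-25)²/(2 × 9.109e-31 kg)
   KE = 1.538e-20 J = 95.994 meV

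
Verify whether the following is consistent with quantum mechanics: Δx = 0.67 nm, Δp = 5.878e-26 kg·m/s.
No, it violates the uncertainty principle (impossible measurement).

Calculate the product ΔxΔp:
ΔxΔp = (6.700e-10 m) × (5.878e-26 kg·m/s)
ΔxΔp = 3.938e-35 J·s

Compare to the minimum allowed value ℏ/2:
ℏ/2 = 5.273e-35 J·s

Since ΔxΔp = 3.938e-35 J·s < 5.273e-35 J·s = ℏ/2,
the measurement violates the uncertainty principle.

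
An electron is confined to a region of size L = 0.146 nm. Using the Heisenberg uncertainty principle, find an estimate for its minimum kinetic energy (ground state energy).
446.845 meV

Using the uncertainty principle to estimate ground state energy:

1. The position uncertainty is approximately the confinement size:
   Δx ≈ L = 1.460e-10 m

2. From ΔxΔp ≥ ℏ/2, the minimum momentum uncertainty is:
   Δp ≈ ℏ/(2L) = 3.612e-25 kg·m/s

3. The kinetic energy is approximately:
   KE ≈ (Δp)²/(2m) = (3.612e-25)²/(2 × 9.109e-31 kg)
   KE ≈ 7.159e-20 J = 446.845 meV

This is an order-of-magnitude estimate of the ground state energy.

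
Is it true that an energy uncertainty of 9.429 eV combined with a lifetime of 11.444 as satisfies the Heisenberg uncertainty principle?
No, it violates the uncertainty relation.

Calculate the product ΔEΔt:
ΔE = 9.429 eV = 1.511e-18 J
ΔEΔt = (1.511e-18 J) × (1.144e-17 s)
ΔEΔt = 1.729e-35 J·s

Compare to the minimum allowed value ℏ/2:
ℏ/2 = 5.273e-35 J·s

Since ΔEΔt = 1.729e-35 J·s < 5.273e-35 J·s = ℏ/2,
this violates the uncertainty relation.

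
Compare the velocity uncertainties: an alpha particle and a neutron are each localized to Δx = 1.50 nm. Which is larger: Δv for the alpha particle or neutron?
The neutron has the larger minimum velocity uncertainty, by a ratio of 4.0.

For both particles, Δp_min = ℏ/(2Δx) = 3.515e-26 kg·m/s (same for both).

The velocity uncertainty is Δv = Δp/m:
- alpha particle: Δv = 3.515e-26 / 6.645e-27 = 5.290e+00 m/s = 5.290 m/s
- neutron: Δv = 3.515e-26 / 1.675e-27 = 2.099e+01 m/s = 20.987 m/s

Ratio: 2.099e+01 / 5.290e+00 = 4.0

The lighter particle has larger velocity uncertainty because Δv ∝ 1/m.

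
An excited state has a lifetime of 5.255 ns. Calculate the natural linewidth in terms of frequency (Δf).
15.143 MHz

Using the energy-time uncertainty principle and E = hf:
ΔEΔt ≥ ℏ/2
hΔf·Δt ≥ ℏ/2

The minimum frequency uncertainty is:
Δf = ℏ/(2hτ) = 1/(4πτ)
Δf = 1/(4π × 5.255e-09 s)
Δf = 1.514e+07 Hz = 15.143 MHz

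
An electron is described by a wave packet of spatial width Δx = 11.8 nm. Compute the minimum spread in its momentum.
4.469 × 10^-27 kg·m/s

For a wave packet, the spatial width Δx and momentum spread Δp are related by the uncertainty principle:
ΔxΔp ≥ ℏ/2

The minimum momentum spread is:
Δp_min = ℏ/(2Δx)
Δp_min = (1.055e-34 J·s) / (2 × 1.180e-08 m)
Δp_min = 4.469e-27 kg·m/s

A wave packet cannot have both a well-defined position and well-defined momentum.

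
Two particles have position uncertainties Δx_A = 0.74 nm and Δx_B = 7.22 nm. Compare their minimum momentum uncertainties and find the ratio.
Particle A has the larger minimum momentum uncertainty, by a factor of 9.76.

For each particle, the minimum momentum uncertainty is Δp_min = ℏ/(2Δx):

Particle A: Δp_A = ℏ/(2×7.400e-10 m) = 7.125e-26 kg·m/s
Particle B: Δp_B = ℏ/(2×7.220e-09 m) = 7.303e-27 kg·m/s

Ratio: Δp_A/Δp_B = 9.76

Since Δp_min ∝ 1/Δx, the particle with smaller position uncertainty (A) has larger momentum uncertainty.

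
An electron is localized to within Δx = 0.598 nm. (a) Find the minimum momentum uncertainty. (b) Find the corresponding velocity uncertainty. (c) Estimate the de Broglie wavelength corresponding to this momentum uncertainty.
(a) Δp_min = 8.817 × 10^-26 kg·m/s
(b) Δv_min = 96.796 km/s
(c) λ_dB = 7.515 nm

Step-by-step:

(a) From the uncertainty principle:
Δp_min = ℏ/(2Δx) = (1.055e-34 J·s)/(2 × 5.980e-10 m) = 8.817e-26 kg·m/s

(b) The velocity uncertainty:
Δv = Δp/m = (8.817e-26 kg·m/s)/(9.109e-31 kg) = 9.680e+04 m/s = 96.796 km/s

(c) The de Broglie wavelength for this momentum:
λ = h/p = (6.626e-34 J·s)/(8.817e-26 kg·m/s) = 7.515e-09 m = 7.515 nm

Note: The de Broglie wavelength is comparable to the localization size, as expected from wave-particle duality.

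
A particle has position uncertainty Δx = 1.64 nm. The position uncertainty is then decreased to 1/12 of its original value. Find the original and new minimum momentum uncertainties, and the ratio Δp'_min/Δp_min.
Original Δp_min = 3.215 × 10^-26 kg·m/s; new Δp'_min = 3.858 × 10^-25 kg·m/s; ratio Δp'_min/Δp_min = 12.

From the uncertainty principle ΔxΔp ≥ ℏ/2, the minimum momentum uncertainty is Δp_min = ℏ/(2Δx).

Original (Δx = 1.64 nm = 1.640e-09 m):
Δp_min = (1.055e-34 J·s)/(2 × 1.640e-09 m) = 3.215e-26 kg·m/s

When Δx → (1/12)Δx:
Δp'_min = ℏ/(2 × (1/12)Δx) = 12 × ℏ/(2Δx) = 12 × Δp_min
Δp'_min = 12 × 3.215e-26 kg·m/s = 3.858e-25 kg·m/s

Since Δp_min ∝ 1/Δx, when Δx is decreased to 1/12 of its original value, Δp_min increases to 12 times its original value.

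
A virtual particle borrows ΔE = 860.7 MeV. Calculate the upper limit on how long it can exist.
3.824 × 10^-25 s

Using the energy-time uncertainty principle:
ΔEΔt ≥ ℏ/2

For a virtual particle borrowing energy ΔE, the maximum lifetime is:
Δt_max = ℏ/(2ΔE)

Converting energy:
ΔE = 860.7 MeV = 1.379e-10 J

Δt_max = (1.055e-34 J·s) / (2 × 1.379e-10 J)
Δt_max = 3.824e-25 s = 3.824 × 10^-25 s

Virtual particles with higher borrowed energy exist for shorter times.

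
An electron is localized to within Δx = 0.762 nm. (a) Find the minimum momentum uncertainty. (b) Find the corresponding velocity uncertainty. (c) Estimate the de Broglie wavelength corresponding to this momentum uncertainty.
(a) Δp_min = 6.920 × 10^-26 kg·m/s
(b) Δv_min = 75.963 km/s
(c) λ_dB = 9.576 nm

Step-by-step:

(a) From the uncertainty principle:
Δp_min = ℏ/(2Δx) = (1.055e-34 J·s)/(2 × 7.620e-10 m) = 6.920e-26 kg·m/s

(b) The velocity uncertainty:
Δv = Δp/m = (6.920e-26 kg·m/s)/(9.109e-31 kg) = 7.596e+04 m/s = 75.963 km/s

(c) The de Broglie wavelength for this momentum:
λ = h/p = (6.626e-34 J·s)/(6.920e-26 kg·m/s) = 9.576e-09 m = 9.576 nm

Note: The de Broglie wavelength is comparable to the localization size, as expected from wave-particle duality.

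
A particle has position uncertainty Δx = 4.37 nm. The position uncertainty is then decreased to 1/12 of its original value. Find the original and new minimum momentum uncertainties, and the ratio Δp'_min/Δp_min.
Original Δp_min = 1.207 × 10^-26 kg·m/s; new Δp'_min = 1.448 × 10^-25 kg·m/s; ratio Δp'_min/Δp_min = 12.

From the uncertainty principle ΔxΔp ≥ ℏ/2, the minimum momentum uncertainty is Δp_min = ℏ/(2Δx).

Original (Δx = 4.37 nm = 4.370e-09 m):
Δp_min = (1.055e-34 J·s)/(2 × 4.370e-09 m) = 1.207e-26 kg·m/s

When Δx → (1/12)Δx:
Δp'_min = ℏ/(2 × (1/12)Δx) = 12 × ℏ/(2Δx) = 12 × Δp_min
Δp'_min = 12 × 1.207e-26 kg·m/s = 1.448e-25 kg·m/s

Since Δp_min ∝ 1/Δx, when Δx is decreased to 1/12 of its original value, Δp_min increases to 12 times its original value.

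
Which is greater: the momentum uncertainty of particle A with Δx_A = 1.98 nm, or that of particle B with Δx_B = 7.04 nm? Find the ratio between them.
Particle A has the larger minimum momentum uncertainty, by a factor of 3.56.

For each particle, the minimum momentum uncertainty is Δp_min = ℏ/(2Δx):

Particle A: Δp_A = ℏ/(2×1.980e-09 m) = 2.663e-26 kg·m/s
Particle B: Δp_B = ℏ/(2×7.040e-09 m) = 7.490e-27 kg·m/s

Ratio: Δp_A/Δp_B = 3.56

Since Δp_min ∝ 1/Δx, the particle with smaller position uncertainty (A) has larger momentum uncertainty.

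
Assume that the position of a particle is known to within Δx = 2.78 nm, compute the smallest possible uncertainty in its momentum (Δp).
1.897 × 10^-26 kg·m/s

Using the Heisenberg uncertainty principle:
ΔxΔp ≥ ℏ/2

The minimum uncertainty in momentum is:
Δp_min = ℏ/(2Δx)
Δp_min = (1.055e-34 J·s) / (2 × 2.780e-09 m)
Δp_min = 1.897e-26 kg·m/s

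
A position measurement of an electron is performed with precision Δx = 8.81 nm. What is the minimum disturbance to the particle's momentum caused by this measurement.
5.985 × 10^-27 kg·m/s

The uncertainty principle implies that measuring position disturbs momentum:
ΔxΔp ≥ ℏ/2

When we measure position with precision Δx, we necessarily introduce a momentum uncertainty:
Δp ≥ ℏ/(2Δx)
Δp_min = (1.055e-34 J·s) / (2 × 8.810e-09 m)
Δp_min = 5.985e-27 kg·m/s

The more precisely we measure position, the greater the momentum disturbance.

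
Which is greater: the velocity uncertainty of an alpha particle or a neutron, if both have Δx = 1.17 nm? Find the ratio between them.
The neutron has the larger minimum velocity uncertainty, by a ratio of 4.0.

For both particles, Δp_min = ℏ/(2Δx) = 4.507e-26 kg·m/s (same for both).

The velocity uncertainty is Δv = Δp/m:
- alpha particle: Δv = 4.507e-26 / 6.645e-27 = 6.782e+00 m/s = 6.782 m/s
- neutron: Δv = 4.507e-26 / 1.675e-27 = 2.691e+01 m/s = 26.907 m/s

Ratio: 2.691e+01 / 6.782e+00 = 4.0

The lighter particle has larger velocity uncertainty because Δv ∝ 1/m.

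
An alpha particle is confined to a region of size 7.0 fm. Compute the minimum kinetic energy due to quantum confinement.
26.649 keV

Using the uncertainty principle:

1. Position uncertainty: Δx ≈ 7.000e-15 m
2. Minimum momentum uncertainty: Δp = ℏ/(2Δx) = 7.533e-21 kg·m/s
3. Minimum kinetic energy:
   KE = (Δp)²/(2m) = (7.533e-21)²/(2 × 6.645e-27 kg)
   KE = 4.270e-15 J = 26.649 keV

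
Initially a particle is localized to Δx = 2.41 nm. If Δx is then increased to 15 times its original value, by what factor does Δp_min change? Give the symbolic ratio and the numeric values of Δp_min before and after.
Original Δp_min = 2.188 × 10^-26 kg·m/s; new Δp'_min = 1.459 × 10^-27 kg·m/s; ratio Δp'_min/Δp_min = 1/15.

From the uncertainty principle ΔxΔp ≥ ℏ/2, the minimum momentum uncertainty is Δp_min = ℏ/(2Δx).

Original (Δx = 2.41 nm = 2.410e-09 m):
Δp_min = (1.055e-34 J·s)/(2 × 2.410e-09 m) = 2.188e-26 kg·m/s

When Δx → 15Δx:
Δp'_min = ℏ/(2 × 15Δx) = (1/15) × ℏ/(2Δx) = (1/15) × Δp_min
Δp'_min = 1/15 × 2.188e-26 kg·m/s = 1.459e-27 kg·m/s

Since Δp_min ∝ 1/Δx, when Δx is increased to 15 times its original value, Δp_min decreases to 1/15 of its original value.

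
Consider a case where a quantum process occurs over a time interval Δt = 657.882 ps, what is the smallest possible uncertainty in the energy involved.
500.251 neV

Using the energy-time uncertainty principle:
ΔEΔt ≥ ℏ/2

The minimum uncertainty in energy is:
ΔE_min = ℏ/(2Δt)
ΔE_min = (1.055e-34 J·s) / (2 × 6.579e-10 s)
ΔE_min = 8.015e-26 J = 500.251 neV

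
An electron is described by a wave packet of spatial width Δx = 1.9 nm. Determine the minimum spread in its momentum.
2.775 × 10^-26 kg·m/s

For a wave packet, the spatial width Δx and momentum spread Δp are related by the uncertainty principle:
ΔxΔp ≥ ℏ/2

The minimum momentum spread is:
Δp_min = ℏ/(2Δx)
Δp_min = (1.055e-34 J·s) / (2 × 1.900e-09 m)
Δp_min = 2.775e-26 kg·m/s

A wave packet cannot have both a well-defined position and well-defined momentum.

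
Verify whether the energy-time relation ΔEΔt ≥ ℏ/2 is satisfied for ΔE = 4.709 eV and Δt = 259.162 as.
Yes, it satisfies the uncertainty relation.

Calculate the product ΔEΔt:
ΔE = 4.709 eV = 7.545e-19 J
ΔEΔt = (7.545e-19 J) × (2.592e-16 s)
ΔEΔt = 1.955e-34 J·s

Compare to the minimum allowed value ℏ/2:
ℏ/2 = 5.273e-35 J·s

Since ΔEΔt = 1.955e-34 J·s ≥ 5.273e-35 J·s = ℏ/2,
this satisfies the uncertainty relation.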